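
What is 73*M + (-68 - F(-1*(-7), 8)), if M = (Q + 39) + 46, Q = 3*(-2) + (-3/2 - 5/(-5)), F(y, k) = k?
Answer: 11309/2 ≈ 5654.5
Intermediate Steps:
Q = -13/2 (Q = -6 + (-3*½ - 5*(-⅕)) = -6 + (-3/2 + 1) = -6 - ½ = -13/2 ≈ -6.5000)
M = 157/2 (M = (-13/2 + 39) + 46 = 65/2 + 46 = 157/2 ≈ 78.500)
73*M + (-68 - F(-1*(-7), 8)) = 73*(157/2) + (-68 - 1*8) = 11461/2 + (-68 - 8) = 11461/2 - 76 = 11309/2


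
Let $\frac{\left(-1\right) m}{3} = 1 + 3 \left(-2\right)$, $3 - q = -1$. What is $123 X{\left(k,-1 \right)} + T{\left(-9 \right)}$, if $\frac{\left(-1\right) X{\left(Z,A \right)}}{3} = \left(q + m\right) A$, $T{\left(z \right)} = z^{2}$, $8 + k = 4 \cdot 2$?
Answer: $7092$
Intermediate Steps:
$k = 0$ ($k = -8 + 4 \cdot 2 = -8 + 8 = 0$)
$q = 4$ ($q = 3 - -1 = 3 + 1 = 4$)
$m = 15$ ($m = - 3 \left(1 + 3 \left(-2\right)\right) = - 3 \left(1 - 6\right) = \left(-3\right) \left(-5\right) = 15$)
$X{\left(Z,A \right)} = - 57 A$ ($X{\left(Z,A \right)} = - 3 \left(4 + 15\right) A = - 3 \cdot 19 A = - 57 A$)
$123 X{\left(k,-1 \right)} + T{\left(-9 \right)} = 123 \left(\left(-57\right) \left(-1\right)\right) + \left(-9\right)^{2} = 123 \cdot 57 + 81 = 7011 + 81 = 7092$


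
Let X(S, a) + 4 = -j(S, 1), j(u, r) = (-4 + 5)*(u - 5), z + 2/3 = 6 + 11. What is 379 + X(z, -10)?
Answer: 1091/3 ≈ 363.67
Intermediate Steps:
z = 49/3 (z = -⅔ + (6 + 11) = -⅔ + 17 = 49/3 ≈ 16.333)
j(u, r) = -5 + u (j(u, r) = 1*(-5 + u) = -5 + u)
X(S, a) = 1 - S (X(S, a) = -4 - (-5 + S) = -4 + (5 - S) = 1 - S)
379 + X(z, -10) = 379 + (1 - 1*49/3) = 379 + (1 - 49/3) = 379 - 46/3 = 1091/3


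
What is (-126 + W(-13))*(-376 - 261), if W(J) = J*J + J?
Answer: -19110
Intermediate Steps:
W(J) = J + J² (W(J) = J² + J = J + J²)
(-126 + W(-13))*(-376 - 261) = (-126 - 13*(1 - 13))*(-376 - 261) = (-126 - 13*(-12))*(-637) = (-126 + 156)*(-637) = 30*(-637) = -19110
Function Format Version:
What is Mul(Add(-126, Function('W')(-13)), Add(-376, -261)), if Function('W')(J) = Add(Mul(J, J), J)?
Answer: -19110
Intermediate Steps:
Function('W')(J) = Add(J, Pow(J, 2)) (Function('W')(J) = Add(Pow(J, 2), J) = Add(J, Pow(J, 2)))
Mul(Add(-126, Function('W')(-13)), Add(-376, -261)) = Mul(Add(-126, Mul(-13, Add(1, -13))), Add(-376, -261)) = Mul(Add(-126, Mul(-13, -12)), -637) = Mul(Add(-126, 156), -637) = Mul(30, -637) = -19110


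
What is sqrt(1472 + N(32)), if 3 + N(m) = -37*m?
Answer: sqrt(285) ≈ 16.882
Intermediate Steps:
N(m) = -3 - 37*m
sqrt(1472 + N(32)) = sqrt(1472 + (-3 - 37*32)) = sqrt(1472 + (-3 - 1184)) = sqrt(1472 - 1187) = sqrt(285)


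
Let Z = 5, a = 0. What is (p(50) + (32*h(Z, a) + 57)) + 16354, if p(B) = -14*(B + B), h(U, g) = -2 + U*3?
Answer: 15427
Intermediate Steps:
h(U, g) = -2 + 3*U
p(B) = -28*B
(p(50) + (32*h(Z, a) + 57)) + 16354 = (-28*50 + (32*(-2 + 3*5) + 57)) + 16354 = (-1400 + (32*(-2 + 15) + 57)) + 16354 = (-1400 + (32*13 + 57)) + 16354 = (-1400 + (416 + 57)) + 16354 = (-1400 + 473) + 16354 = -927 + 16354 = 15427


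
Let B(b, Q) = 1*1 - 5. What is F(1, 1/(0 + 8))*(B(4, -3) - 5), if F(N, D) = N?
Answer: -9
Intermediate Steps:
B(b, Q) = -4 (B(b, Q) = 1 - 5 = -4)
F(1, 1/(0 + 8))*(B(4, -3) - 5) = 1*(-4 - 5) = 1*(-9) = -9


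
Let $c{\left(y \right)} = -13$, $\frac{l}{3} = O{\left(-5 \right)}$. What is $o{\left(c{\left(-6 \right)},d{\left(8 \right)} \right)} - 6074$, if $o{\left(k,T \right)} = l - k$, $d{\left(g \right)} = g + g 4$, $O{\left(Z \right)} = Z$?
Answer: $-6076$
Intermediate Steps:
$d{\left(g \right)} = 5 g$ ($d{\left(g \right)} = g + 4 g = 5 g$)
$l = -15$ ($l = 3 \left(-5\right) = -15$)
$o{\left(k,T \right)} = -15 - k$
$o{\left(c{\left(-6 \right)},d{\left(8 \right)} \right)} - 6074 = \left(-15 - -13\right) - 6074 = \left(-15 + 13\right) - 6074 = -2 - 6074 = -6076$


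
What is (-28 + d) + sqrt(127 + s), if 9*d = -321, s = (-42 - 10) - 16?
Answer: -191/3 + sqrt(59) ≈ -55.986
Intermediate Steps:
s = -68 (s = -52 - 16 = -68)
d = -107/3 (d = (1/9)*(-321) = -107/3 ≈ -35.667)
(-28 + d) + sqrt(127 + s) = (-28 - 107/3) + sqrt(127 - 68) = -191/3 + sqrt(59)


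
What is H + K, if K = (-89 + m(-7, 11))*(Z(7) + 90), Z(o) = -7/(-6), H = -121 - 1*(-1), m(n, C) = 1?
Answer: -24428/3 ≈ -8142.7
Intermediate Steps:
H = -120 (H = -121 + 1 = -120)
Z(o) = 7/6 (Z(o) = -7*(-⅙) = 7/6)
K = -24068/3 (K = (-89 + 1)*(7/6 + 90) = -88*547/6 = -24068/3 ≈ -8022.7)
H + K = -120 - 24068/3 = -24428/3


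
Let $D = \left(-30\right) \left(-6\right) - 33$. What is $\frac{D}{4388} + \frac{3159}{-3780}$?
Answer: $- \frac{30801}{38395} \approx -0.80221$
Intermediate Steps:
$D = 147$ ($D = 180 - 33 = 147$)
$\frac{D}{4388} + \frac{3159}{-3780} = \frac{147}{4388} + \frac{3159}{-3780} = 147 \cdot \frac{1}{4388} + 3159 \left(- \frac{1}{3780}\right) = \frac{147}{4388} - \frac{117}{140} = - \frac{30801}{38395}$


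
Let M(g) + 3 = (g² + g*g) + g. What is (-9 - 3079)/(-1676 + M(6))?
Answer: 3088/1601 ≈ 1.9288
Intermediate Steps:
M(g) = -3 + g + 2*g² (M(g) = -3 + ((g² + g*g) + g) = -3 + ((g² + g²) + g) = -3 + (2*g² + g) = -3 + (g + 2*g²) = -3 + g + 2*g²)
(-9 - 3079)/(-1676 + M(6)) = (-9 - 3079)/(-1676 + (-3 + 6 + 2*6²)) = -3088/(-1676 + (-3 + 6 + 2*36)) = -3088/(-1676 + (-3 + 6 + 72)) = -3088/(-1676 + 75) = -3088/(-1601) = -3088*(-1/1601) = 3088/1601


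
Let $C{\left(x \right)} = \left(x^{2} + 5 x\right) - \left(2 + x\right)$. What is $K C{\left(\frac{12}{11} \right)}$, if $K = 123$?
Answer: $\frac{52890}{121} \approx 437.11$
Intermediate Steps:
$C{\left(x \right)} = -2 + x^{2} + 4 x$ ($C{\left(x \right)} = \left(x^{2} + 5 x\right) - \left(2 + x\right) = -2 + x^{2} + 4 x$)
$K C{\left(\frac{12}{11} \right)} = 123 \left(-2 + \left(\frac{12}{11}\right)^{2} + 4 \cdot \frac{12}{11}\right) = 123 \left(-2 + \frac{144}{121} + \frac{48}{11}\right) = 123 \cdot \frac{430}{121} = \frac{52890}{121}$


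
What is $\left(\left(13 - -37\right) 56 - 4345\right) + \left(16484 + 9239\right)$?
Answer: $24178$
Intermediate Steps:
$\left(\left(13 - -37\right) 56 - 4345\right) + \left(16484 + 9239\right) = \left(\left(13 + 37\right) 56 - 4345\right) + 25723 = \left(50 \cdot 56 - 4345\right) + 25723 = \left(2800 - 4345\right) + 25723 = -1545 + 25723 = 24178$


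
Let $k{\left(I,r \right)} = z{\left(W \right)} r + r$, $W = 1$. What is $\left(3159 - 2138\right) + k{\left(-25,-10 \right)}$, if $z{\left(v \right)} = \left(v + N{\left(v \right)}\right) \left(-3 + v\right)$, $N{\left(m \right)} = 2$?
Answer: $1071$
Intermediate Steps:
$z{\left(v \right)} = \left(-3 + v\right) \left(2 + v\right)$ ($z{\left(v \right)} = \left(v + 2\right) \left(-3 + v\right) = \left(2 + v\right) \left(-3 + v\right) = \left(-3 + v\right) \left(2 + v\right)$)
$k{\left(I,r \right)} = - 5 r$ ($k{\left(I,r \right)} = \left(-6 + 1^{2} - 1\right) r + r = \left(-6 + 1 - 1\right) r + r = - 6 r + r = - 5 r$)
$\left(3159 - 2138\right) + k{\left(-25,-10 \right)} = \left(3159 - 2138\right) - -50 = 1021 + 50 = 1071$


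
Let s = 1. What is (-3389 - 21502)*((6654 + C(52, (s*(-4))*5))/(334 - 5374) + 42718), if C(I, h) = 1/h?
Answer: -35725565440337/33600 ≈ -1.0633e+9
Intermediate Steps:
(-3389 - 21502)*((6654 + C(52, (s*(-4))*5))/(334 - 5374) + 42718) = (-3389 - 21502)*((6654 + 1/((1*(-4))*5))/(334 - 5374) + 42718) = -24891*((6654 + 1/(-4*5))/(-5040) + 42718) = -24891*((6654 + 1/(-20))*(-1/5040) + 42718) = -24891*((6654 - 1/20)*(-1/5040) + 42718) = -24891*((133079/20)*(-1/5040) + 42718) = -24891*(-133079/100800 + 42718) = -24891*4305841321/100800 = -35725565440337/33600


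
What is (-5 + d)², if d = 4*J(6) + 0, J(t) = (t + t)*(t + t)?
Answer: 326041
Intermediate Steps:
J(t) = 4*t² (J(t) = (2*t)*(2*t) = 4*t²)
d = 576 (d = 4*(4*6²) + 0 = 4*(4*36) + 0 = 4*144 + 0 = 576 + 0 = 576)
(-5 + d)² = (-5 + 576)² = 571² = 326041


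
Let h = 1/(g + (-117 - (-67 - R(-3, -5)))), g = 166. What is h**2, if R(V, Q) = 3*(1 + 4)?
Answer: 1/17161 ≈ 5.8272e-5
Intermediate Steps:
R(V, Q) = 15 (R(V, Q) = 3*5 = 15)
h = 1/131 (h = 1/(166 + (-117 - (-67 - 1*15))) = 1/(166 + (-117 - (-67 - 15))) = 1/(166 + (-117 - 1*(-82))) = 1/(166 + (-117 + 82)) = 1/(166 - 35) = 1/131 ≈ 0.0076336)
h**2 = (1/131)**2 = 1/17161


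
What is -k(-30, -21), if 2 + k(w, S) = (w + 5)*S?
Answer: -523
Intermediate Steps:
k(w, S) = -2 + S*(5 + w) (k(w, S) = -2 + (w + 5)*S = -2 + (5 + w)*S = -2 + S*(5 + w))
-k(-30, -21) = -(-2 + 5*(-21) - 21*(-30)) = -(-2 - 105 + 630) = -1*523 = -523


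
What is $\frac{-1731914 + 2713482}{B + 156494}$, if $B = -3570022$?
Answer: $- \frac{122696}{426691} \approx -0.28755$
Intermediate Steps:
$\frac{-1731914 + 2713482}{B + 156494} = \frac{-1731914 + 2713482}{-3570022 + 156494} = \frac{981568}{-3413528} = 981568 \left(- \frac{1}{3413528}\right) = - \frac{122696}{426691}$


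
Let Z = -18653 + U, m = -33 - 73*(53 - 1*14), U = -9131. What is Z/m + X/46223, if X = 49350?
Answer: 178298479/16640280 ≈ 10.715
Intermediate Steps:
m = -2880 (m = -33 - 73*(53 - 14) = -33 - 73*39 = -33 - 2847 = -2880)
Z = -27784 (Z = -18653 - 9131 = -27784)
Z/m + X/46223 = -27784/(-2880) + 49350/46223 = -27784*(-1/2880) + 49350*(1/46223) = 3473/360 + 49350/46223 = 178298479/16640280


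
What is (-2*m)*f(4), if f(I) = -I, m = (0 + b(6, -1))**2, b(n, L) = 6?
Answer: 288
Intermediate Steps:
m = 36 (m = (0 + 6)**2 = 6**2 = 36)
(-2*m)*f(4) = (-2*36)*(-1*4) = -72*(-4) = 288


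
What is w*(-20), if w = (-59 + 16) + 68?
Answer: -500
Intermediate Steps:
w = 25 (w = -43 + 68 = 25)
w*(-20) = 25*(-20) = -500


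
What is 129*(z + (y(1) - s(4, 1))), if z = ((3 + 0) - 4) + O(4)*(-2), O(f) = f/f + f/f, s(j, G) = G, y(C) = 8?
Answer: 258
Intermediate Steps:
O(f) = 2 (O(f) = 1 + 1 = 2)
z = -5 (z = ((3 + 0) - 4) + 2*(-2) = (3 - 4) - 4 = -1 - 4 = -5)
129*(z + (y(1) - s(4, 1))) = 129*(-5 + (8 - 1*1)) = 129*(-5 + (8 - 1)) = 129*(-5 + 7) = 129*2 = 258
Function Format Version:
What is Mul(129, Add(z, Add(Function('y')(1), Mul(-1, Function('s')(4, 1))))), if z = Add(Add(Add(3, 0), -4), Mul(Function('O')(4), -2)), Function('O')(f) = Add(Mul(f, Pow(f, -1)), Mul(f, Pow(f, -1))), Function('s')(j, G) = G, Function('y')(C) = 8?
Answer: 258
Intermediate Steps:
Function('O')(f) = 2 (Function('O')(f) = Add(1, 1) = 2)
z = -5 (z = Add(Add(Add(3, 0), -4), Mul(2, -2)) = Add(Add(3, -4), -4) = Add(-1, -4) = -5)
Mul(129, Add(z, Add(Function('y')(1), Mul(-1, Function('s')(4, 1))))) = Mul(129, Add(-5, Add(8, Mul(-1, 1)))) = Mul(129, Add(-5, Add(8, -1))) = Mul(129, Add(-5, 7)) = Mul(129, 2) = 258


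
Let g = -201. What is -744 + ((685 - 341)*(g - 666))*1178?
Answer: -351336888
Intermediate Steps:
-744 + ((685 - 341)*(g - 666))*1178 = -744 + ((685 - 341)*(-201 - 666))*1178 = -744 + (344*(-867))*1178 = -744 - 298248*1178 = -744 - 351336144 = -351336888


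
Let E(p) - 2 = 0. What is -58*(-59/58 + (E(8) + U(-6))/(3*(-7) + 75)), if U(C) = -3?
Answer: 1622/27 ≈ 60.074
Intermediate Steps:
E(p) = 2 (E(p) = 2 + 0 = 2)
-58*(-59/58 + (E(8) + U(-6))/(3*(-7) + 75)) = -58*(-59/58 + (2 - 3)/(3*(-7) + 75)) = -58*(-59*1/58 - 1/(-21 + 75)) = -58*(-59/58 - 1/54) = -58*(-811/783) = 1622/27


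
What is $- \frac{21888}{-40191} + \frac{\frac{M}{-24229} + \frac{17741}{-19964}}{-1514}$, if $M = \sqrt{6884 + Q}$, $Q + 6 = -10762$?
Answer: $\frac{220762894993}{404930969912} + \frac{i \sqrt{971}}{18341353} \approx 0.54519 + 1.6989 \cdot 10^{-6} i$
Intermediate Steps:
$Q = -10768$ ($Q = -6 - 10762 = -10768$)
$M = 2 i \sqrt{971}$ ($M = \sqrt{6884 - 10768} = \sqrt{-3884} = 2 i \sqrt{971} \approx 62.322 i$)
$- \frac{21888}{-40191} + \frac{\frac{M}{-24229} + \frac{17741}{-19964}}{-1514} = - \frac{21888}{-40191} + \frac{\frac{2 i \sqrt{971}}{-24229} + \frac{17741}{-19964}}{-1514} = \left(-21888\right) \left(- \frac{1}{40191}\right) + \left(2 i \sqrt{971} \left(- \frac{1}{24229}\right) + 17741 \left(- \frac{1}{19964}\right)\right) \left(- \frac{1}{1514}\right) = \frac{7296}{13397} + \left(- \frac{2 i \sqrt{971}}{24229} - \frac{17741}{19964}\right) \left(- \frac{1}{1514}\right) = \frac{7296}{13397} + \left(- \frac{17741}{19964} - \frac{2 i \sqrt{971}}{24229}\right) \left(- \frac{1}{1514}\right) = \frac{7296}{13397} + \left(\frac{17741}{30225496} + \frac{i \sqrt{971}}{18341353}\right) = \frac{220762894993}{404930969912} + \frac{i \sqrt{971}}{18341353}$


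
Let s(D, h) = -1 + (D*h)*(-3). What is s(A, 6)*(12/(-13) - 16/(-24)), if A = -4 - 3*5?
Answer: -3410/39 ≈ -87.436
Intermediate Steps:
A = -19 (A = -4 - 15 = -19)
s(D, h) = -1 - 3*D*h
s(A, 6)*(12/(-13) - 16/(-24)) = (-1 - 3*(-19)*6)*(12/(-13) - 16/(-24)) = (-1 + 342)*(12*(-1/13) - 16*(-1/24)) = 341*(-12/13 + ⅔) = 341*(-10/39) = -3410/39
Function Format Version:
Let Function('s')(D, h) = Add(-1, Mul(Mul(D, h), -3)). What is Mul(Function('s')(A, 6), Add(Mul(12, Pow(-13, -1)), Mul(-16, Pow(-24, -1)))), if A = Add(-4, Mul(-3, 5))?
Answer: Rational(-3410, 39) ≈ -87.436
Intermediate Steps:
A = -19 (A = Add(-4, -15) = -19)
Function('s')(D, h) = Add(-1, Mul(-3, D, h))
Mul(Function('s')(A, 6), Add(Mul(12, Pow(-13, -1)), Mul(-16, Pow(-24, -1)))) = Mul(Add(-1, Mul(-3, -19, 6)), Add(Mul(12, Pow(-13, -1)), Mul(-16, Pow(-24, -1)))) = Mul(Add(-1, 342), Add(Mul(12, Rational(-1, 13)), Mul(-16, Rational(-1, 24)))) = Mul(341, Add(Rational(-12, 13), Rational(2, 3))) = Mul(341, Rational(-10, 39)) = Rational(-3410, 39)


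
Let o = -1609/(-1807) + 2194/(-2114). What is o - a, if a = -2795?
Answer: 5338165639/1909999 ≈ 2794.9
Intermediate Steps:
o = -281566/1909999 (o = -1609*(-1/1807) + 2194*(-1/2114) = 1609/1807 - 1097/1057 = -281566/1909999 ≈ -0.14742)
o - a = -281566/1909999 - 1*(-2795) = -281566/1909999 + 2795 = 5338165639/1909999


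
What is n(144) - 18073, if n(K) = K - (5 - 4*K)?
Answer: -17358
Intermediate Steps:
n(K) = -5 + 5*K (n(K) = K + (-5 + 4*K) = -5 + 5*K)
n(144) - 18073 = (-5 + 5*144) - 18073 = (-5 + 720) - 18073 = 715 - 18073 = -17358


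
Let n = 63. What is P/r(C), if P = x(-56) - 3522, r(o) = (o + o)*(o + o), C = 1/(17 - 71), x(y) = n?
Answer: -2521611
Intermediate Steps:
x(y) = 63
C = -1/54 (C = 1/(-54) = -1/54 ≈ -0.018519)
r(o) = 4*o**2 (r(o) = (2*o)*(2*o) = 4*o**2)
P = -3459 (P = 63 - 3522 = -3459)
P/r(C) = -3459/(4*(-1/54)**2) = -3459/(4*(1/2916)) = -3459/1/729 = -3459*729 = -2521611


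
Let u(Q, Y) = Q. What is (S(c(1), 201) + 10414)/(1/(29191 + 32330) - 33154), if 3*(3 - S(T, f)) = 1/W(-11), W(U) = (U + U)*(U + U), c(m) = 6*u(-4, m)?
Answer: -310178279881/987198940772 ≈ -0.31420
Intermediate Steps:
c(m) = -24 (c(m) = 6*(-4) = -24)
W(U) = 4*U**2 (W(U) = (2*U)*(2*U) = 4*U**2)
S(T, f) = 4355/1452 (S(T, f) = 3 - 1/(3*(4*(-11)**2)) = 3 - 1/(3*(4*121)) = 3 - 1/3/484 = 3 - 1/3*1/484 = 3 - 1/1452 = 4355/1452)
(S(c(1), 201) + 10414)/(1/(29191 + 32330) - 33154) = (4355/1452 + 10414)/(1/(29191 + 32330) - 33154) = 15125483/(1452*(1/61521 - 33154)) = 15125483/(1452*(-2039667233/61521)) = (15125483/1452)*(-61521/2039667233) = -310178279881/987198940772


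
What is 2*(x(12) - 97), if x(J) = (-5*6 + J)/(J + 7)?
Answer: -3722/19 ≈ -195.89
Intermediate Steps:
x(J) = (-30 + J)/(7 + J)
2*(x(12) - 97) = 2*((-30 + 12)/(7 + 12) - 97) = 2*(-18/19 - 97) = 2*(-1861/19) = -3722/19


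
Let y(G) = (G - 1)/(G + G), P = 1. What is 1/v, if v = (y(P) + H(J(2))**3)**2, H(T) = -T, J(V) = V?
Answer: 1/64 ≈ 0.015625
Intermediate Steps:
y(G) = (-1 + G)/(2*G) (y(G) = (-1 + G)/((2*G)) = (-1 + G)*(1/(2*G)) = (-1 + G)/(2*G))
v = 64 (v = ((1/2)*(-1 + 1)/1 + (-1*2)**3)**2 = ((1/2)*1*0 + (-2)**3)**2 = (0 - 8)**2 = (-8)**2 = 64)
1/v = 1/64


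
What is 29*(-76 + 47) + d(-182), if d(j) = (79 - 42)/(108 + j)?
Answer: -1683/2 ≈ -841.50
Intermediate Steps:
d(j) = 37/(108 + j)
29*(-76 + 47) + d(-182) = 29*(-76 + 47) + 37/(108 - 182) = 29*(-29) + 37/(-74) = -841 + 37*(-1/74) = -841 - ½ = -1683/2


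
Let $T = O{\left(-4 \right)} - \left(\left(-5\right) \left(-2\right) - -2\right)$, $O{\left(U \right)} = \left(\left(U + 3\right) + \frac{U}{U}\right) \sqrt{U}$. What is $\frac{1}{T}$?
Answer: $- \frac{1}{12} \approx -0.083333$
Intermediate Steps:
$O{\left(U \right)} = \sqrt{U} \left(4 + U\right)$ ($O{\left(U \right)} = \left(\left(3 + U\right) + 1\right) \sqrt{U} = \left(4 + U\right) \sqrt{U} = \sqrt{U} \left(4 + U\right)$)
$T = -12$ ($T = \sqrt{-4} \left(4 - 4\right) - \left(\left(-5\right) \left(-2\right) - -2\right) = 2 i 0 - \left(10 + 2\right) = 0 - 12 = -12$)
$\frac{1}{T} = \frac{1}{-12} = - \frac{1}{12}$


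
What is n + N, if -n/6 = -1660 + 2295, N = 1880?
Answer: -1930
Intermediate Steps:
n = -3810 (n = -6*(-1660 + 2295) = -6*635 = -3810)
n + N = -3810 + 1880 = -1930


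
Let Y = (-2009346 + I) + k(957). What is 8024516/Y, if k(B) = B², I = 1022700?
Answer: -8024516/70797 ≈ -113.35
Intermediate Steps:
Y = -70797 (Y = (-2009346 + 1022700) + 957² = -986646 + 915849 = -70797)
8024516/Y = 8024516/(-70797) = 8024516*(-1/70797) = -8024516/70797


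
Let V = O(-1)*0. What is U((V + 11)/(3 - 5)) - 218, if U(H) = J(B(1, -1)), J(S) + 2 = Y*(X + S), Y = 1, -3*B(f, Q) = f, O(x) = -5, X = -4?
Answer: -673/3 ≈ -224.33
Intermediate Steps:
B(f, Q) = -f/3
V = 0 (V = -5*0 = 0)
J(S) = -6 + S (J(S) = -2 + 1*(-4 + S) = -2 + (-4 + S) = -6 + S)
U(H) = -19/3 (U(H) = -6 - 1/3*1 = -6 - 1/3 = -19/3)
U((V + 11)/(3 - 5)) - 218 = -19/3 - 218 = -673/3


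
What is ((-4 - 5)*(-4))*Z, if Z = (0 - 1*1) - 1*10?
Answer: -396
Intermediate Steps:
Z = -11 (Z = (0 - 1) - 10 = -1 - 10 = -11)
((-4 - 5)*(-4))*Z = ((-4 - 5)*(-4))*(-11) = -9*(-4)*(-11) = 36*(-11) = -396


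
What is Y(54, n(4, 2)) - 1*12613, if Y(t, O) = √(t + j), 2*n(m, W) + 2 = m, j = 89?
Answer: -12613 + √143 ≈ -12601.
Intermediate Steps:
n(m, W) = -1 + m/2
Y(t, O) = √(89 + t) (Y(t, O) = √(t + 89) = √(89 + t))
Y(54, n(4, 2)) - 1*12613 = √(89 + 54) - 1*12613 = √143 - 12613 = -12613 + √143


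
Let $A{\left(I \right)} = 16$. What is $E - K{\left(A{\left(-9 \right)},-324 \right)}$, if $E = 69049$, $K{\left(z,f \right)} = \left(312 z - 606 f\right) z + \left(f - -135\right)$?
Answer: $-3152138$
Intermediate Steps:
$K{\left(z,f \right)} = 135 + f + z \left(- 606 f + 312 z\right)$ ($K{\left(z,f \right)} = \left(- 606 f + 312 z\right) z + \left(f + 135\right) = z \left(- 606 f + 312 z\right) + \left(135 + f\right) = 135 + f + z \left(- 606 f + 312 z\right)$)
$E - K{\left(A{\left(-9 \right)},-324 \right)} = 69049 - \left(135 - 324 + 312 \cdot 16^{2} - \left(-196344\right) 16\right) = 69049 - \left(135 - 324 + 312 \cdot 256 + 3141504\right) = 69049 - \left(135 - 324 + 79872 + 3141504\right) = 69049 - 3221187 = -3152138$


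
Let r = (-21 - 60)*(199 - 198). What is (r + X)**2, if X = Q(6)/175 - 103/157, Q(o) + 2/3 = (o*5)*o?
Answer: 44169767929156/6793880625 ≈ 6501.4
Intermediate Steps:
Q(o) = -2/3 + 5*o**2 (Q(o) = -2/3 + (o*5)*o = -2/3 + (5*o)*o = -2/3 + 5*o**2)
r = -81 (r = -81*1 = -81)
X = 30391/82425 (X = (-2/3 + 5*6**2)/175 - 103/157 = (-2/3 + 5*36)*(1/175) - 103*1/157 = (-2/3 + 180)*(1/175) - 103/157 = (538/3)*(1/175) - 103/157 = 538/525 - 103/157 = 30391/82425 ≈ 0.36871)
(r + X)**2 = (-81 + 30391/82425)**2 = (-6646034/82425)**2 = 44169767929156/6793880625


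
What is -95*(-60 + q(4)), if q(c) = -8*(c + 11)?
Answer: 17100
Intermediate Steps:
q(c) = -88 - 8*c (q(c) = -8*(11 + c) = -88 - 8*c)
-95*(-60 + q(4)) = -95*(-60 + (-88 - 8*4)) = -95*(-60 + (-88 - 32)) = -95*(-60 - 120) = -95*(-180) = 17100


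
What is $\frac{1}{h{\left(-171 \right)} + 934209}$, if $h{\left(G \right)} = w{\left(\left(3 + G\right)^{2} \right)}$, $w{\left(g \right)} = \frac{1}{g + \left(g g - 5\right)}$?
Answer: $\frac{796622395}{744211811010556} \approx 1.0704 \cdot 10^{-6}$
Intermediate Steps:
$w{\left(g \right)} = \frac{1}{-5 + g + g^{2}}$ ($w{\left(g \right)} = \frac{1}{g + \left(g^{2} - 5\right)} = \frac{1}{g + \left(-5 + g^{2}\right)} = \frac{1}{-5 + g + g^{2}}$)
$h{\left(G \right)} = \frac{1}{-5 + \left(3 + G\right)^{2} + \left(3 + G\right)^{4}}$ ($h{\left(G \right)} = \frac{1}{-5 + \left(3 + G\right)^{2} + \left(\left(3 + G\right)^{2}\right)^{2}} = \frac{1}{-5 + \left(3 + G\right)^{2} + \left(3 + G\right)^{4}}$)
$\frac{1}{h{\left(-171 \right)} + 934209} = \frac{1}{\frac{1}{-5 + \left(3 - 171\right)^{2} + \left(3 - 171\right)^{4}} + 934209} = \frac{1}{\frac{1}{-5 + \left(-168\right)^{2} + \left(-168\right)^{4}} + 934209} = \frac{1}{\frac{1}{-5 + 28224 + 796594176} + 934209} = \frac{1}{\frac{1}{796622395} + 934209} = \frac{1}{\frac{744211811010556}{796622395}} = \frac{796622395}{744211811010556}$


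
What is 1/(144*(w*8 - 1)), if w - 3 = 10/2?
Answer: 1/9072 ≈ 0.00011023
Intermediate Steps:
w = 8 (w = 3 + 10/2 = 3 + 10*(1/2) = 3 + 5 = 8)
1/(144*(w*8 - 1)) = 1/(144*(8*8 - 1)) = 1/(144*(64 - 1)) = 1/(144*63) = 1/9072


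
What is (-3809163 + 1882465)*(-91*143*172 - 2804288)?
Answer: 9715420905752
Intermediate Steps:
(-3809163 + 1882465)*(-91*143*172 - 2804288) = -1926698*(-13013*172 - 2804288) = -1926698*(-2238236 - 2804288) = -1926698*(-5042524) = 9715420905752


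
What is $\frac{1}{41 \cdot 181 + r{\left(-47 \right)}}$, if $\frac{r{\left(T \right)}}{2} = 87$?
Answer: $\frac{1}{7595} \approx 0.00013167$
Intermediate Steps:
$r{\left(T \right)} = 174$ ($r{\left(T \right)} = 2 \cdot 87 = 174$)
$\frac{1}{41 \cdot 181 + r{\left(-47 \right)}} = \frac{1}{41 \cdot 181 + 174} = \frac{1}{7421 + 174} = \frac{1}{7595}$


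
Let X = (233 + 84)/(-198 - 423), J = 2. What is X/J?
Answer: -317/1242 ≈ -0.25523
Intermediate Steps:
X = -317/621 (X = 317/(-621) = 317*(-1/621) = -317/621 ≈ -0.51047)
X/J = -317/621/2 = -317/621*½ = -317/1242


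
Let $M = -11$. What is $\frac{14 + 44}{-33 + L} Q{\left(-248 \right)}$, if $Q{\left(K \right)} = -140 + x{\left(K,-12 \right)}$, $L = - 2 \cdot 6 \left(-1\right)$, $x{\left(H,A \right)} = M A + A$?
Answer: $\frac{1160}{21} \approx 55.238$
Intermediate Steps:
$x{\left(H,A \right)} = - 10 A$ ($x{\left(H,A \right)} = - 11 A + A = - 10 A$)
$L = 12$ ($L = \left(-1\right) 12 \left(-1\right) = \left(-12\right) \left(-1\right) = 12$)
$Q{\left(K \right)} = -20$ ($Q{\left(K \right)} = -140 - -120 = -140 + 120 = -20$)
$\frac{14 + 44}{-33 + L} Q{\left(-248 \right)} = \frac{14 + 44}{-33 + 12} \left(-20\right) = \frac{58}{-21} \left(-20\right) = 58 \left(- \frac{1}{21}\right) \left(-20\right) = \left(- \frac{58}{21}\right) \left(-20\right) = \frac{1160}{21}$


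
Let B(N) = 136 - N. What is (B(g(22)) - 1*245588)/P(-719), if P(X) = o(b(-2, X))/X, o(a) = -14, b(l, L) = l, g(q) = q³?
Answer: -92067950/7 ≈ -1.3153e+7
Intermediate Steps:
P(X) = -14/X
(B(g(22)) - 1*245588)/P(-719) = ((136 - 1*22³) - 1*245588)/((-14/(-719))) = ((136 - 1*10648) - 245588)/((-14*(-1/719))) = ((136 - 10648) - 245588)/(14/719) = (-10512 - 245588)*(719/14) = -256100*719/14 = -92067950/7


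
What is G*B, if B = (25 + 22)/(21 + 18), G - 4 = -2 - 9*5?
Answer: -2021/39 ≈ -51.820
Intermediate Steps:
G = -43 (G = 4 + (-2 - 9*5) = 4 + (-2 - 3*15) = 4 + (-2 - 45) = 4 - 47 = -43)
B = 47/39 ≈ 1.2051
G*B = -43*47/39 = -2021/39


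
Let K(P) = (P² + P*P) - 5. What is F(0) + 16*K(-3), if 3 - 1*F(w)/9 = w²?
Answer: 235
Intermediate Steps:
K(P) = -5 + 2*P² (K(P) = (P² + P²) - 5 = 2*P² - 5 = -5 + 2*P²)
F(w) = 27 - 9*w²
F(0) + 16*K(-3) = (27 - 9*0²) + 16*(-5 + 2*(-3)²) = (27 - 9*0) + 16*(-5 + 2*9) = (27 + 0) + 16*(-5 + 18) = 27 + 16*13 = 27 + 208 = 235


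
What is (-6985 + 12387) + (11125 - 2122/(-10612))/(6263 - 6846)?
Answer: 16651505685/3093398 ≈ 5382.9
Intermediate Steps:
(-6985 + 12387) + (11125 - 2122/(-10612))/(6263 - 6846) = 5402 + (11125 - 2122*(-1/10612))/(-583) = 5402 + (11125 + 1061/5306)*(-1/583) = 5402 + (59030311/5306)*(-1/583) = 5402 - 59030311/3093398 = 16651505685/3093398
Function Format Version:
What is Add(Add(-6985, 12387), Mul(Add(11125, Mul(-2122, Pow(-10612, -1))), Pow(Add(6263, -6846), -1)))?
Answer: Rational(16651505685, 3093398) ≈ 5382.9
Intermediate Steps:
Add(Add(-6985, 12387), Mul(Add(11125, Mul(-2122, Pow(-10612, -1))), Pow(Add(6263, -6846), -1))) = Add(5402, Mul(Add(11125, Mul(-2122, Rational(-1, 10612))), Pow(-583, -1))) = Add(5402, Mul(Add(11125, Rational(1061, 5306)), Rational(-1, 583))) = Add(5402, Mul(Rational(59030311, 5306), Rational(-1, 583))) = Add(5402, Rational(-59030311, 3093398)) = Rational(16651505685, 3093398)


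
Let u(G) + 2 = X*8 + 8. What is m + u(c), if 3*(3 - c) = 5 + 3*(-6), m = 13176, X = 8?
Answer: 13246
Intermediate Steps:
c = 22/3 (c = 3 - (5 + 3*(-6))/3 = 3 - (5 - 18)/3 = 3 - ⅓*(-13) = 3 + 13/3 = 22/3 ≈ 7.3333)
u(G) = 70 (u(G) = -2 + (8*8 + 8) = -2 + (64 + 8) = -2 + 72 = 70)
m + u(c) = 13176 + 70 = 13246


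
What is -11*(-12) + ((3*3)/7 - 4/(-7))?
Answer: 937/7 ≈ 133.86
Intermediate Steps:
-11*(-12) + ((3*3)/7 - 4/(-7)) = 132 + (9*(⅐) - 4*(-⅐)) = 132 + (9/7 + 4/7) = 132 + 13/7 = 937/7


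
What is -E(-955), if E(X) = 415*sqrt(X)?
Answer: -415*I*sqrt(955) ≈ -12825.0*I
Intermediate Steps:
-E(-955) = -415*sqrt(-955) = -415*I*sqrt(955)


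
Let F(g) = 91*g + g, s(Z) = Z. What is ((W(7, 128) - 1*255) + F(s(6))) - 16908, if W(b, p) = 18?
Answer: -16593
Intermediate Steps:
F(g) = 92*g
((W(7, 128) - 1*255) + F(s(6))) - 16908 = ((18 - 1*255) + 92*6) - 16908 = ((18 - 255) + 552) - 16908 = (-237 + 552) - 16908 = 315 - 16908 = -16593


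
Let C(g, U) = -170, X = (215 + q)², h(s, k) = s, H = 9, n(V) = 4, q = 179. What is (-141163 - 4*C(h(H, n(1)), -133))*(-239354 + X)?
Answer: 11817148994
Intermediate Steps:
X = 155236 (X = (215 + 179)² = 394² = 155236)
(-141163 - 4*C(h(H, n(1)), -133))*(-239354 + X) = (-141163 - 4*(-170))*(-239354 + 155236) = (-141163 + 680)*(-84118) = -140483*(-84118) = 11817148994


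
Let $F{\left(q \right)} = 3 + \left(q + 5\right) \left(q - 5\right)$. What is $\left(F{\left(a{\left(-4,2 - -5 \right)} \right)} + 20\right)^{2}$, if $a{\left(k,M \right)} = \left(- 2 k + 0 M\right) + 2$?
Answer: $9604$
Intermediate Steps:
$a{\left(k,M \right)} = 2 - 2 k$ ($a{\left(k,M \right)} = \left(- 2 k + 0\right) + 2 = - 2 k + 2 = 2 - 2 k$)
$F{\left(q \right)} = 3 + \left(-5 + q\right) \left(5 + q\right)$ ($F{\left(q \right)} = 3 + \left(5 + q\right) \left(-5 + q\right) = 3 + \left(-5 + q\right) \left(5 + q\right)$)
$\left(F{\left(a{\left(-4,2 - -5 \right)} \right)} + 20\right)^{2} = \left(\left(-22 + \left(2 - -8\right)^{2}\right) + 20\right)^{2} = \left(\left(-22 + \left(2 + 8\right)^{2}\right) + 20\right)^{2} = \left(\left(-22 + 10^{2}\right) + 20\right)^{2} = \left(\left(-22 + 100\right) + 20\right)^{2} = \left(78 + 20\right)^{2} = 98^{2} = 9604$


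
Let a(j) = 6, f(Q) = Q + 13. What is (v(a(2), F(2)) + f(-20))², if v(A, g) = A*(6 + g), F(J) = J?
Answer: 1681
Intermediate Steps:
f(Q) = 13 + Q
(v(a(2), F(2)) + f(-20))² = (6*(6 + 2) + (13 - 20))² = (6*8 - 7)² = (48 - 7)² = 41² = 1681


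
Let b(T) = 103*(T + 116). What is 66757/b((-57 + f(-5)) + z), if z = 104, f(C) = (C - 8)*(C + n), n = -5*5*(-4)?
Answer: -66757/110416 ≈ -0.60460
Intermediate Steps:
n = 100 (n = -25*(-4) = 100)
f(C) = (-8 + C)*(100 + C) (f(C) = (C - 8)*(C + 100) = (-8 + C)*(100 + C))
b(T) = 11948 + 103*T (b(T) = 103*(116 + T) = 11948 + 103*T)
66757/b((-57 + f(-5)) + z) = 66757/(11948 + 103*((-57 + (-800 + (-5)**2 + 92*(-5))) + 104)) = 66757/(11948 + 103*((-57 + (-800 + 25 - 460)) + 104)) = 66757/(11948 + 103*((-57 - 1235) + 104)) = 66757/(11948 + 103*(-1292 + 104)) = 66757/(11948 + 103*(-1188)) = 66757/(11948 - 122364) = 66757/(-110416) = 66757*(-1/110416) = -66757/110416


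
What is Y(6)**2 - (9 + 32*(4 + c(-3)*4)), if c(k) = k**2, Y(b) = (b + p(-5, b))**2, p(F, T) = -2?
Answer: -1033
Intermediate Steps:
Y(b) = (-2 + b)**2 (Y(b) = (b - 2)**2 = (-2 + b)**2)
Y(6)**2 - (9 + 32*(4 + c(-3)*4)) = ((-2 + 6)**2)**2 - (9 + 32*(4 + (-3)**2*4)) = (4**2)**2 - (9 + 32*(4 + 9*4)) = 16**2 - (9 + 32*(4 + 36)) = 256 - (9 + 32*40) = 256 - (9 + 1280) = 256 - 1*1289 = 256 - 1289 = -1033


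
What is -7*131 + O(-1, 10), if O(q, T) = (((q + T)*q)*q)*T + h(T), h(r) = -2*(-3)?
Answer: -821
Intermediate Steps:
h(r) = 6
O(q, T) = 6 + T*q²*(T + q) (O(q, T) = (((q + T)*q)*q)*T + 6 = (((T + q)*q)*q)*T + 6 = ((q*(T + q))*q)*T + 6 = (q²*(T + q))*T + 6 = T*q²*(T + q) + 6 = 6 + T*q²*(T + q))
-7*131 + O(-1, 10) = -7*131 + (6 + 10*(-1)³ + 10²*(-1)²) = -917 + (6 + 10*(-1) + 100*1) = -917 + (6 - 10 + 100) = -917 + 96 = -821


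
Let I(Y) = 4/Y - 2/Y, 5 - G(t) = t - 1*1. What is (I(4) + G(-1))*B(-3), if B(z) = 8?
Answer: 60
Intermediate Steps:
G(t) = 6 - t (G(t) = 5 - (t - 1*1) = 5 - (t - 1) = 5 - (-1 + t) = 5 + (1 - t) = 6 - t)
I(Y) = 2/Y
(I(4) + G(-1))*B(-3) = (2/4 + (6 - 1*(-1)))*8 = (2*(¼) + (6 + 1))*8 = (½ + 7)*8 = (15/2)*8 = 60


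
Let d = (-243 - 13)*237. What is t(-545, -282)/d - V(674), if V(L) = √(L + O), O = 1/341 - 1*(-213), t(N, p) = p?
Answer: 47/10112 - 2*√25785397/341 ≈ -29.778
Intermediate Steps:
O = 72634/341 (O = 1/341 + 213 = 72634/341 ≈ 213.00)
d = -60672 (d = -256*237 = -60672)
V(L) = √(72634/341 + L) (V(L) = √(L + 72634/341) = √(72634/341 + L))
t(-545, -282)/d - V(674) = -282/(-60672) - √(24768194 + 116281*674)/341 = -282*(-1/60672) - √(24768194 + 78373394)/341 = 47/10112 - √103141588/341 = 47/10112 - 2*√25785397/341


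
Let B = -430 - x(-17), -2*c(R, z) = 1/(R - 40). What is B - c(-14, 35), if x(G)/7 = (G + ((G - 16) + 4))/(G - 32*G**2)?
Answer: -430310641/1000620 ≈ -430.04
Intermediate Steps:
c(R, z) = -1/(2*(-40 + R)) (c(R, z) = -1/(2*(R - 40)) = -1/(2*(-40 + R)))
x(G) = 7*(-12 + 2*G)/(G - 32*G**2) (x(G) = 7*((G + ((G - 16) + 4))/(G - 32*G**2)) = 7*((G + ((-16 + G) + 4))/(G - 32*G**2)) = 7*((G + (-12 + G))/(G - 32*G**2)) = 7*((-12 + 2*G)/(G - 32*G**2)) = 7*(-12 + 2*G)/(G - 32*G**2))
B = -3984272/9265 (B = -430 - 14*(6 - 1*(-17))/((-17)*(-1 + 32*(-17))) = -430 - 14*(-1)*(6 + 17)/(17*(-1 - 544)) = -430 - 14*(-1)*23/(17*(-545)) = -430 - 14*(-1)*(-1)*23/(17*545) = -430 - 1*322/9265 = -430 - 322/9265 = -3984272/9265 ≈ -430.03)
B - c(-14, 35) = -3984272/9265 - (-1)/(-80 + 2*(-14)) = -3984272/9265 - (-1)/(-80 - 28) = -3984272/9265 - (-1)/(-108) = -3984272/9265 - (-1)*(-1)/108 = -3984272/9265 - 1*1/108 = -3984272/9265 - 1/108 = -430310641/1000620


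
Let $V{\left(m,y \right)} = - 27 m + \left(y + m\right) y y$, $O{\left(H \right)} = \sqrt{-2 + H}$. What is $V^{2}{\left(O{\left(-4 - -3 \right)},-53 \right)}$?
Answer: $22141142557 - 828351628 i \sqrt{3} \approx 2.2141 \cdot 10^{10} - 1.4347 \cdot 10^{9} i$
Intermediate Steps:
$V{\left(m,y \right)} = - 27 m + y^{2} \left(m + y\right)$ ($V{\left(m,y \right)} = - 27 m + \left(m + y\right) y y = - 27 m + y \left(m + y\right) y = - 27 m + y^{2} \left(m + y\right)$)
$V^{2}{\left(O{\left(-4 - -3 \right)},-53 \right)} = \left(\left(-53\right)^{3} - 27 \sqrt{-2 - 1} + \sqrt{-2 - 1} \left(-53\right)^{2}\right)^{2} = \left(-148877 - 27 \sqrt{-2 + \left(-4 + 3\right)} + \sqrt{-2 + \left(-4 + 3\right)} 2809\right)^{2} = \left(-148877 - 27 \sqrt{-2 - 1} + \sqrt{-2 - 1} \cdot 2809\right)^{2} = \left(-148877 - 27 \sqrt{-3} + \sqrt{-3} \cdot 2809\right)^{2} = \left(-148877 - 27 i \sqrt{3} + i \sqrt{3} \cdot 2809\right)^{2} = \left(-148877 - 27 i \sqrt{3} + 2809 i \sqrt{3}\right)^{2} = \left(-148877 + 2782 i \sqrt{3}\right)^{2}$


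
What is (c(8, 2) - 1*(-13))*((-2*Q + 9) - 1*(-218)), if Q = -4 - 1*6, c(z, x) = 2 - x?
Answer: 3211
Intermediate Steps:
Q = -10 (Q = -4 - 6 = -10)
(c(8, 2) - 1*(-13))*((-2*Q + 9) - 1*(-218)) = ((2 - 1*2) - 1*(-13))*((-2*(-10) + 9) - 1*(-218)) = ((2 - 2) + 13)*((20 + 9) + 218) = (0 + 13)*(29 + 218) = 13*247 = 3211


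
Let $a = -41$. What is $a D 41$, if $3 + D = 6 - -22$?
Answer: $-42025$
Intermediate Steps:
$D = 25$ ($D = -3 + \left(6 - -22\right) = -3 + \left(6 + 22\right) = -3 + 28 = 25$)
$a D 41 = \left(-41\right) 25 \cdot 41 = \left(-1025\right) 41 = -42025$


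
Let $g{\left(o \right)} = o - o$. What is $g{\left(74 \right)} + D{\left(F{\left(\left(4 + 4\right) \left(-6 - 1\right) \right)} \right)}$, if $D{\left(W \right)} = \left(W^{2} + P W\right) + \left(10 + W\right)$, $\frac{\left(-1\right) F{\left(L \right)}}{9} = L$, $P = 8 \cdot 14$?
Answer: $310978$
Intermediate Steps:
$P = 112$
$F{\left(L \right)} = - 9 L$
$g{\left(o \right)} = 0$
$D{\left(W \right)} = 10 + W^{2} + 113 W$ ($D{\left(W \right)} = \left(W^{2} + 112 W\right) + \left(10 + W\right) = 10 + W^{2} + 113 W$)
$g{\left(74 \right)} + D{\left(F{\left(\left(4 + 4\right) \left(-6 - 1\right) \right)} \right)} = 0 + \left(10 + \left(- 9 \left(4 + 4\right) \left(-6 - 1\right)\right)^{2} + 113 \left(- 9 \left(4 + 4\right) \left(-6 - 1\right)\right)\right) = 0 + \left(10 + \left(- 9 \cdot 8 \left(-7\right)\right)^{2} + 113 \left(- 9 \cdot 8 \left(-7\right)\right)\right) = 0 + \left(10 + \left(\left(-9\right) \left(-56\right)\right)^{2} + 113 \left(\left(-9\right) \left(-56\right)\right)\right) = 0 + \left(10 + 504^{2} + 113 \cdot 504\right) = 0 + \left(10 + 254016 + 56952\right) = 0 + 310978 = 310978$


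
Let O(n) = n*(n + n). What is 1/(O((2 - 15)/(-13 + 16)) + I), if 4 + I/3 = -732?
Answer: -9/19534 ≈ -0.00046074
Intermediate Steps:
I = -2208 (I = -12 + 3*(-732) = -12 - 2196 = -2208)
O(n) = 2*n² (O(n) = n*(2*n) = 2*n²)
1/(O((2 - 15)/(-13 + 16)) + I) = 1/(2*((2 - 15)/(-13 + 16))² - 2208) = 1/(2*(-13/3)² - 2208) = 1/(2*(169/9) - 2208) = 1/(338/9 - 2208) = 1/(-19534/9) = -9/19534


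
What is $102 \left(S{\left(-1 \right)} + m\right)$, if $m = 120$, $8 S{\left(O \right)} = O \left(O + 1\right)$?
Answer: $12240$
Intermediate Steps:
$S{\left(O \right)} = \frac{O \left(1 + O\right)}{8}$ ($S{\left(O \right)} = \frac{O \left(O + 1\right)}{8} = \frac{O \left(1 + O\right)}{8}$)
$102 \left(S{\left(-1 \right)} + m\right) = 102 \left(\frac{1}{8} \left(-1\right) \left(1 - 1\right) + 120\right) = 102 \left(\frac{1}{8} \left(-1\right) 0 + 120\right) = 102 \left(0 + 120\right) = 102 \cdot 120 = 12240$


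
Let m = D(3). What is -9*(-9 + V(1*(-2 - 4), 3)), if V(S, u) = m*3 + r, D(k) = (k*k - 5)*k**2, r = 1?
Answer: -900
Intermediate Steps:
D(k) = k**2*(-5 + k**2) (D(k) = (k**2 - 5)*k**2 = (-5 + k**2)*k**2 = k**2*(-5 + k**2))
m = 36 (m = 3**2*(-5 + 3**2) = 9*(-5 + 9) = 9*4 = 36)
V(S, u) = 109 (V(S, u) = 36*3 + 1 = 108 + 1 = 109)
-9*(-9 + V(1*(-2 - 4), 3)) = -9*(-9 + 109) = -9*100 = -900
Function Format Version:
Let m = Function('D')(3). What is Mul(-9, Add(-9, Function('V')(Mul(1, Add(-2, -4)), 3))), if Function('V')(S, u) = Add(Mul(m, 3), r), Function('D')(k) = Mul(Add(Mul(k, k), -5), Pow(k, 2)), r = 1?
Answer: -900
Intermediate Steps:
Function('D')(k) = Mul(Pow(k, 2), Add(-5, Pow(k, 2))) (Function('D')(k) = Mul(Add(Pow(k, 2), -5), Pow(k, 2)) = Mul(Add(-5, Pow(k, 2)), Pow(k, 2)) = Mul(Pow(k, 2), Add(-5, Pow(k, 2))))
m = 36 (m = Mul(Pow(3, 2), Add(-5, Pow(3, 2))) = Mul(9, Add(-5, 9)) = Mul(9, 4) = 36)
Function('V')(S, u) = 109 (Function('V')(S, u) = Add(Mul(36, 3), 1) = Add(108, 1) = 109)
Mul(-9, Add(-9, Function('V')(Mul(1, Add(-2, -4)), 3))) = Mul(-9, Add(-9, 109)) = Mul(-9, 100) = -900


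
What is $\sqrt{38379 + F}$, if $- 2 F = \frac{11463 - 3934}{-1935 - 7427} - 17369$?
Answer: $\frac{\sqrt{4125011898543}}{9362} \approx 216.94$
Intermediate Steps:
$F = \frac{162616107}{18724}$ ($F = - \frac{\frac{11463 - 3934}{-1935 - 7427} - 17369}{2} = - \frac{\frac{7529}{-9362} - 17369}{2} = - \frac{7529 \left(- \frac{1}{9362}\right) - 17369}{2} = - \frac{- \frac{7529}{9362} - 17369}{2} = \left(- \frac{1}{2}\right) \left(- \frac{162616107}{9362}\right) = \frac{162616107}{18724} \approx 8684.9$)
$\sqrt{38379 + F} = \sqrt{38379 + \frac{162616107}{18724}} = \sqrt{\frac{881224503}{18724}} = \frac{\sqrt{4125011898543}}{9362}$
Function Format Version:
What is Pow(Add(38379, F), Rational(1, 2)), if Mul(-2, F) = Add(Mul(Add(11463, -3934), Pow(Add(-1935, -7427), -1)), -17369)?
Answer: Mul(Rational(1, 9362), Pow(4125011898543, Rational(1, 2))) ≈ 216.94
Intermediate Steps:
F = Rational(162616107, 18724) (F = Mul(Rational(-1, 2), Add(Mul(Add(11463, -3934), Pow(Add(-1935, -7427), -1)), -17369)) = Mul(Rational(-1, 2), Add(Mul(7529, Pow(-9362, -1)), -17369)) = Mul(Rational(-1, 2), Add(Mul(7529, Rational(-1, 9362)), -17369)) = Mul(Rational(-1, 2), Add(Rational(-7529, 9362), -17369)) = Mul(Rational(-1, 2), Rational(-162616107, 9362)) = Rational(162616107, 18724) ≈ 8684.9)
Pow(Add(38379, F), Rational(1, 2)) = Pow(Add(38379, Rational(162616107, 18724)), Rational(1, 2)) = Pow(Rational(881224503, 18724), Rational(1, 2)) = Mul(Rational(1, 9362), Pow(4125011898543, Rational(1, 2)))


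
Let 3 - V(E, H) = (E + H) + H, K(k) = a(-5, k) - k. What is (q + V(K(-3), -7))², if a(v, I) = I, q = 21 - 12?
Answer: 676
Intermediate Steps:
q = 9
K(k) = 0 (K(k) = k - k = 0)
V(E, H) = 3 - E - 2*H (V(E, H) = 3 - ((E + H) + H) = 3 - (E + 2*H) = 3 + (-E - 2*H) = 3 - E - 2*H)
(q + V(K(-3), -7))² = (9 + (3 - 1*0 - 2*(-7)))² = (9 + (3 + 0 + 14))² = (9 + 17)² = 26² = 676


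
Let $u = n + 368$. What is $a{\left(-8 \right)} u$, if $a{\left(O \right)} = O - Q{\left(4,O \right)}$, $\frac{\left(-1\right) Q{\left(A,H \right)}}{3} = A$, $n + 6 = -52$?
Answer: $1240$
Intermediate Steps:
$n = -58$ ($n = -6 - 52 = -58$)
$Q{\left(A,H \right)} = - 3 A$
$a{\left(O \right)} = 12 + O$ ($a{\left(O \right)} = O - \left(-3\right) 4 = O - -12 = O + 12 = 12 + O$)
$u = 310$ ($u = -58 + 368 = 310$)
$a{\left(-8 \right)} u = \left(12 - 8\right) 310 = 4 \cdot 310 = 1240$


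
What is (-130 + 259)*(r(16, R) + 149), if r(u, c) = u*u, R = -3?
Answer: 52245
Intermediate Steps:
r(u, c) = u²
(-130 + 259)*(r(16, R) + 149) = (-130 + 259)*(16² + 149) = 129*(256 + 149) = 129*405 = 52245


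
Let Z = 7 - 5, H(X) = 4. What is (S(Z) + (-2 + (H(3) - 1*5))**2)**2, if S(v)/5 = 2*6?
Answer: 4761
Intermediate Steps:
Z = 2
S(v) = 60 (S(v) = 5*(2*6) = 5*12 = 60)
(S(Z) + (-2 + (H(3) - 1*5))**2)**2 = (60 + (-2 + (4 - 1*5))**2)**2 = (60 + (-2 + (4 - 5))**2)**2 = (60 + (-2 - 1)**2)**2 = (60 + (-3)**2)**2 = (60 + 9)**2 = 69**2 = 4761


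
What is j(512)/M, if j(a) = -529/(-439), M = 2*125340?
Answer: 529/110048520 ≈ 4.8070e-6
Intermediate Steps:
M = 250680
j(a) = 529/439 (j(a) = -529*(-1/439) = 529/439)
j(512)/M = (529/439)/250680 = (529/439)*(1/250680) = 529/110048520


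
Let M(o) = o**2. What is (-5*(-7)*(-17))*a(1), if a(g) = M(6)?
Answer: -21420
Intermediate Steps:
a(g) = 36 (a(g) = 6**2 = 36)
(-5*(-7)*(-17))*a(1) = (-5*(-7)*(-17))*36 = (35*(-17))*36 = -595*36 = -21420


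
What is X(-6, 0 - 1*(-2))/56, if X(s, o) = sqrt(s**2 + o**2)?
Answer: sqrt(10)/28 ≈ 0.11294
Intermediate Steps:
X(s, o) = sqrt(o**2 + s**2)
X(-6, 0 - 1*(-2))/56 = sqrt((0 - 1*(-2))**2 + (-6)**2)/56 = sqrt((0 + 2)**2 + 36)/56 = sqrt(2**2 + 36)/56 = sqrt(4 + 36)/56 = sqrt(40)/56 = (2*sqrt(10))/56 = sqrt(10)/28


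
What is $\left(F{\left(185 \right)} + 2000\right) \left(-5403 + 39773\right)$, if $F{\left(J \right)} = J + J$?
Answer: $81456900$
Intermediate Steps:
$F{\left(J \right)} = 2 J$
$\left(F{\left(185 \right)} + 2000\right) \left(-5403 + 39773\right) = \left(2 \cdot 185 + 2000\right) \left(-5403 + 39773\right) = \left(370 + 2000\right) 34370 = 2370 \cdot 34370 = 81456900$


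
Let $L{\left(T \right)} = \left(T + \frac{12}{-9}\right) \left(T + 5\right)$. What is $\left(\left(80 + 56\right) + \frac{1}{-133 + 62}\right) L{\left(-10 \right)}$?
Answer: $\frac{1641350}{213} \approx 7705.9$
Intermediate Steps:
$L{\left(T \right)} = \left(5 + T\right) \left(- \frac{4}{3} + T\right)$ ($L{\left(T \right)} = \left(T + 12 \left(- \frac{1}{9}\right)\right) \left(5 + T\right) = \left(T - \frac{4}{3}\right) \left(5 + T\right) = \left(- \frac{4}{3} + T\right) \left(5 + T\right) = \left(5 + T\right) \left(- \frac{4}{3} + T\right)$)
$\left(\left(80 + 56\right) + \frac{1}{-133 + 62}\right) L{\left(-10 \right)} = \left(\left(80 + 56\right) + \frac{1}{-133 + 62}\right) \left(- \frac{20}{3} + \left(-10\right)^{2} + \frac{11}{3} \left(-10\right)\right) = \left(136 + \frac{1}{-71}\right) \left(- \frac{20}{3} + 100 - \frac{110}{3}\right) = \left(136 - \frac{1}{71}\right) \frac{170}{3} = \frac{9655}{71} \cdot \frac{170}{3} = \frac{1641350}{213}$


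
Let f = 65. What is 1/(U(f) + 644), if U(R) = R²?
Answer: 1/4869 ≈ 0.00020538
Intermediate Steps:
1/(U(f) + 644) = 1/(65² + 644) = 1/(4225 + 644) = 1/4869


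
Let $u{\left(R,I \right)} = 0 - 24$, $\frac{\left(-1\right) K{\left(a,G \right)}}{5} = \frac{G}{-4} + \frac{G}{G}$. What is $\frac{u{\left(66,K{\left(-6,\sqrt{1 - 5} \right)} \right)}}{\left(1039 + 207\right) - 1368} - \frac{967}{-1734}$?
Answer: $\frac{79795}{105774} \approx 0.75439$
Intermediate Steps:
$K{\left(a,G \right)} = -5 + \frac{5 G}{4}$ ($K{\left(a,G \right)} = - 5 \left(\frac{G}{-4} + \frac{G}{G}\right) = - 5 \left(G \left(- \frac{1}{4}\right) + 1\right) = - 5 \left(- \frac{G}{4} + 1\right) = - 5 \left(1 - \frac{G}{4}\right) = -5 + \frac{5 G}{4}$)
$u{\left(R,I \right)} = -24$ ($u{\left(R,I \right)} = 0 - 24 = -24$)
$\frac{u{\left(66,K{\left(-6,\sqrt{1 - 5} \right)} \right)}}{\left(1039 + 207\right) - 1368} - \frac{967}{-1734} = - \frac{24}{\left(1039 + 207\right) - 1368} - \frac{967}{-1734} = - \frac{24}{1246 - 1368} - - \frac{967}{1734} = - \frac{24}{-122} + \frac{967}{1734} = \left(-24\right) \left(- \frac{1}{122}\right) + \frac{967}{1734} = \frac{12}{61} + \frac{967}{1734} = \frac{79795}{105774}$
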